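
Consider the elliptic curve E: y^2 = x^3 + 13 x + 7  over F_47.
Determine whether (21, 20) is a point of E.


Check whether y^2 = x^3 + 13 x + 7 (mod 47) for (x, y) = (21, 20).
LHS: y^2 = 20^2 mod 47 = 24
RHS: x^3 + 13 x + 7 = 21^3 + 13*21 + 7 mod 47 = 0
LHS != RHS

No, not on the curve


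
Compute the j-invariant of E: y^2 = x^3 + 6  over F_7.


Delta = -16(4 a^3 + 27 b^2) mod 7 = 2
-1728 * (4 a)^3 = -1728 * (4*0)^3 mod 7 = 0
j = 0 * 2^(-1) mod 7 = 0

j = 0 (mod 7)


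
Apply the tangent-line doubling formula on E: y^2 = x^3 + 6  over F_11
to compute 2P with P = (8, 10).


Doubling: s = (3 x1^2 + a) / (2 y1)
s = (3*8^2 + 0) / (2*10) mod 11 = 3
x3 = s^2 - 2 x1 mod 11 = 3^2 - 2*8 = 4
y3 = s (x1 - x3) - y1 mod 11 = 3 * (8 - 4) - 10 = 2

2P = (4, 2)


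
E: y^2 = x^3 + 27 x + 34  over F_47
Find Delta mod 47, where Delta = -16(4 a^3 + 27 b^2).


4 a^3 + 27 b^2 = 4*27^3 + 27*34^2 = 78732 + 31212 = 109944
Delta = -16 * (109944) = -1759104
Delta mod 47 = 12

Delta = 12 (mod 47)


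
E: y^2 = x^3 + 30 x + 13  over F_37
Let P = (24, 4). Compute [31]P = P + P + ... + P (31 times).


k = 31 = 11111_2 (binary, LSB first: 11111)
Double-and-add from P = (24, 4):
  bit 0 = 1: acc = O + (24, 4) = (24, 4)
  bit 1 = 1: acc = (24, 4) + (1, 9) = (21, 5)
  bit 2 = 1: acc = (21, 5) + (25, 21) = (7, 14)
  bit 3 = 1: acc = (7, 14) + (34, 28) = (32, 21)
  bit 4 = 1: acc = (32, 21) + (15, 29) = (2, 28)

31P = (2, 28)


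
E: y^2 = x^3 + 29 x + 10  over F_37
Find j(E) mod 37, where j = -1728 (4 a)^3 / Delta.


Delta = -16(4 a^3 + 27 b^2) mod 37 = 2
-1728 * (4 a)^3 = -1728 * (4*29)^3 mod 37 = 6
j = 6 * 2^(-1) mod 37 = 3

j = 3 (mod 37)


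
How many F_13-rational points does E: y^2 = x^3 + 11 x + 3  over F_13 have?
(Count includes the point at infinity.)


For each x in F_13, count y with y^2 = x^3 + 11 x + 3 mod 13:
  x = 0: RHS = 3, y in [4, 9]  -> 2 point(s)
  x = 5: RHS = 1, y in [1, 12]  -> 2 point(s)
  x = 6: RHS = 12, y in [5, 8]  -> 2 point(s)
  x = 9: RHS = 12, y in [5, 8]  -> 2 point(s)
  x = 11: RHS = 12, y in [5, 8]  -> 2 point(s)
  x = 12: RHS = 4, y in [2, 11]  -> 2 point(s)
Affine points: 12. Add the point at infinity: total = 13.

#E(F_13) = 13


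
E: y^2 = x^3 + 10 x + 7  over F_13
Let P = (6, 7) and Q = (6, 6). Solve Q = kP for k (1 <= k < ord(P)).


Enumerate multiples of P until we hit Q = (6, 6):
  1P = (6, 7)
  2P = (2, 10)
  3P = (8, 1)
  4P = (8, 12)
  5P = (2, 3)
  6P = (6, 6)
Match found at i = 6.

k = 6


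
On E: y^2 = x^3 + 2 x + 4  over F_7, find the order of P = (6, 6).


Compute successive multiples of P until we hit O:
  1P = (6, 6)
  2P = (3, 4)
  3P = (0, 5)
  4P = (2, 4)
  5P = (1, 0)
  6P = (2, 3)
  7P = (0, 2)
  8P = (3, 3)
  ... (continuing to 10P)
  10P = O

ord(P) = 10


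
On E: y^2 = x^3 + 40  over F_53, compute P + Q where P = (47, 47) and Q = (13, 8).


P != Q, so use the chord formula.
s = (y2 - y1) / (x2 - x1) = (14) / (19) mod 53 = 37
x3 = s^2 - x1 - x2 mod 53 = 37^2 - 47 - 13 = 37
y3 = s (x1 - x3) - y1 mod 53 = 37 * (47 - 37) - 47 = 5

P + Q = (37, 5)


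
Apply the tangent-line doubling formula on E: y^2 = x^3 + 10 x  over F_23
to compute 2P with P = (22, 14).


Doubling: s = (3 x1^2 + a) / (2 y1)
s = (3*22^2 + 10) / (2*14) mod 23 = 21
x3 = s^2 - 2 x1 mod 23 = 21^2 - 2*22 = 6
y3 = s (x1 - x3) - y1 mod 23 = 21 * (22 - 6) - 14 = 0

2P = (6, 0)


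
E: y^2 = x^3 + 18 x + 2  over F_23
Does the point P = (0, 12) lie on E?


Check whether y^2 = x^3 + 18 x + 2 (mod 23) for (x, y) = (0, 12).
LHS: y^2 = 12^2 mod 23 = 6
RHS: x^3 + 18 x + 2 = 0^3 + 18*0 + 2 mod 23 = 2
LHS != RHS

No, not on the curve


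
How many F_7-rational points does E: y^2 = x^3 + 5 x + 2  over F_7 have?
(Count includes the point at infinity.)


For each x in F_7, count y with y^2 = x^3 + 5 x + 2 mod 7:
  x = 0: RHS = 2, y in [3, 4]  -> 2 point(s)
  x = 1: RHS = 1, y in [1, 6]  -> 2 point(s)
  x = 3: RHS = 2, y in [3, 4]  -> 2 point(s)
  x = 4: RHS = 2, y in [3, 4]  -> 2 point(s)
Affine points: 8. Add the point at infinity: total = 9.

#E(F_7) = 9


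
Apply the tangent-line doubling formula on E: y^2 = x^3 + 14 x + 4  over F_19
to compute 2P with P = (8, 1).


Doubling: s = (3 x1^2 + a) / (2 y1)
s = (3*8^2 + 14) / (2*1) mod 19 = 8
x3 = s^2 - 2 x1 mod 19 = 8^2 - 2*8 = 10
y3 = s (x1 - x3) - y1 mod 19 = 8 * (8 - 10) - 1 = 2

2P = (10, 2)


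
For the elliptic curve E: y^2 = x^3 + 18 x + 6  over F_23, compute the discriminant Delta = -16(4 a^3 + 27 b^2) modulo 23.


4 a^3 + 27 b^2 = 4*18^3 + 27*6^2 = 23328 + 972 = 24300
Delta = -16 * (24300) = -388800
Delta mod 23 = 15

Delta = 15 (mod 23)


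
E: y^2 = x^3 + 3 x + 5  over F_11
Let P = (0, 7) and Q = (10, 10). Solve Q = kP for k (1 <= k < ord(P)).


Enumerate multiples of P until we hit Q = (10, 10):
  1P = (0, 7)
  2P = (1, 3)
  3P = (4, 9)
  4P = (10, 10)
Match found at i = 4.

k = 4


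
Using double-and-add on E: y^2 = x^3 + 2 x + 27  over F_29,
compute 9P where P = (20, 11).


k = 9 = 1001_2 (binary, LSB first: 1001)
Double-and-add from P = (20, 11):
  bit 0 = 1: acc = O + (20, 11) = (20, 11)
  bit 1 = 0: acc unchanged = (20, 11)
  bit 2 = 0: acc unchanged = (20, 11)
  bit 3 = 1: acc = (20, 11) + (28, 13) = (1, 1)

9P = (1, 1)


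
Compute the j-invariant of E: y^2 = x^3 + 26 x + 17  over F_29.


Delta = -16(4 a^3 + 27 b^2) mod 29 = 14
-1728 * (4 a)^3 = -1728 * (4*26)^3 mod 29 = 28
j = 28 * 14^(-1) mod 29 = 2

j = 2 (mod 29)


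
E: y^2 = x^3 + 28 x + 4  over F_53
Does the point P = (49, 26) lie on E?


Check whether y^2 = x^3 + 28 x + 4 (mod 53) for (x, y) = (49, 26).
LHS: y^2 = 26^2 mod 53 = 40
RHS: x^3 + 28 x + 4 = 49^3 + 28*49 + 4 mod 53 = 40
LHS = RHS

Yes, on the curve


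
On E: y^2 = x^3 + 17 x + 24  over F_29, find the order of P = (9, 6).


Compute successive multiples of P until we hit O:
  1P = (9, 6)
  2P = (10, 11)
  3P = (6, 9)
  4P = (15, 0)
  5P = (6, 20)
  6P = (10, 18)
  7P = (9, 23)
  8P = O

ord(P) = 8


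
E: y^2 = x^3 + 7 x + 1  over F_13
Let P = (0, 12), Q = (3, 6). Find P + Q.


P != Q, so use the chord formula.
s = (y2 - y1) / (x2 - x1) = (7) / (3) mod 13 = 11
x3 = s^2 - x1 - x2 mod 13 = 11^2 - 0 - 3 = 1
y3 = s (x1 - x3) - y1 mod 13 = 11 * (0 - 1) - 12 = 3

P + Q = (1, 3)


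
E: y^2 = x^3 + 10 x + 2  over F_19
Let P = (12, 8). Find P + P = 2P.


Doubling: s = (3 x1^2 + a) / (2 y1)
s = (3*12^2 + 10) / (2*8) mod 19 = 11
x3 = s^2 - 2 x1 mod 19 = 11^2 - 2*12 = 2
y3 = s (x1 - x3) - y1 mod 19 = 11 * (12 - 2) - 8 = 7

2P = (2, 7)


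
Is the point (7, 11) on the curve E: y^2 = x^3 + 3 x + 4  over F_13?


Check whether y^2 = x^3 + 3 x + 4 (mod 13) for (x, y) = (7, 11).
LHS: y^2 = 11^2 mod 13 = 4
RHS: x^3 + 3 x + 4 = 7^3 + 3*7 + 4 mod 13 = 4
LHS = RHS

Yes, on the curve


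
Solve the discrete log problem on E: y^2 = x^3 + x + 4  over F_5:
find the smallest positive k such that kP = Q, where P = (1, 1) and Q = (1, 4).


Enumerate multiples of P until we hit Q = (1, 4):
  1P = (1, 1)
  2P = (2, 2)
  3P = (3, 2)
  4P = (0, 2)
  5P = (0, 3)
  6P = (3, 3)
  7P = (2, 3)
  8P = (1, 4)
Match found at i = 8.

k = 8


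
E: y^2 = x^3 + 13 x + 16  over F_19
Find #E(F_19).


For each x in F_19, count y with y^2 = x^3 + 13 x + 16 mod 19:
  x = 0: RHS = 16, y in [4, 15]  -> 2 point(s)
  x = 1: RHS = 11, y in [7, 12]  -> 2 point(s)
  x = 3: RHS = 6, y in [5, 14]  -> 2 point(s)
  x = 5: RHS = 16, y in [4, 15]  -> 2 point(s)
  x = 6: RHS = 6, y in [5, 14]  -> 2 point(s)
  x = 8: RHS = 5, y in [9, 10]  -> 2 point(s)
  x = 9: RHS = 7, y in [8, 11]  -> 2 point(s)
  x = 10: RHS = 6, y in [5, 14]  -> 2 point(s)
  x = 12: RHS = 0, y in [0]  -> 1 point(s)
  x = 13: RHS = 7, y in [8, 11]  -> 2 point(s)
  x = 14: RHS = 16, y in [4, 15]  -> 2 point(s)
  x = 16: RHS = 7, y in [8, 11]  -> 2 point(s)
  x = 17: RHS = 1, y in [1, 18]  -> 2 point(s)
Affine points: 25. Add the point at infinity: total = 26.

#E(F_19) = 26


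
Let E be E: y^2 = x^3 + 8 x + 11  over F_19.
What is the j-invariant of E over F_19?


Delta = -16(4 a^3 + 27 b^2) mod 19 = 4
-1728 * (4 a)^3 = -1728 * (4*8)^3 mod 19 = 12
j = 12 * 4^(-1) mod 19 = 3

j = 3 (mod 19)


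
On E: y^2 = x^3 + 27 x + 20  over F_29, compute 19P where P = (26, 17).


k = 19 = 10011_2 (binary, LSB first: 11001)
Double-and-add from P = (26, 17):
  bit 0 = 1: acc = O + (26, 17) = (26, 17)
  bit 1 = 1: acc = (26, 17) + (2, 16) = (8, 20)
  bit 2 = 0: acc unchanged = (8, 20)
  bit 3 = 0: acc unchanged = (8, 20)
  bit 4 = 1: acc = (8, 20) + (18, 25) = (25, 15)

19P = (25, 15)


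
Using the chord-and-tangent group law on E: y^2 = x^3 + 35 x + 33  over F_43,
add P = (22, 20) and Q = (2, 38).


P != Q, so use the chord formula.
s = (y2 - y1) / (x2 - x1) = (18) / (23) mod 43 = 12
x3 = s^2 - x1 - x2 mod 43 = 12^2 - 22 - 2 = 34
y3 = s (x1 - x3) - y1 mod 43 = 12 * (22 - 34) - 20 = 8

P + Q = (34, 8)


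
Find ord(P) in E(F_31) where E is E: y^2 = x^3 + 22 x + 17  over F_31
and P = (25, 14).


Compute successive multiples of P until we hit O:
  1P = (25, 14)
  2P = (16, 30)
  3P = (10, 11)
  4P = (1, 28)
  5P = (9, 18)
  6P = (30, 26)
  7P = (14, 0)
  8P = (30, 5)
  ... (continuing to 14P)
  14P = O

ord(P) = 14


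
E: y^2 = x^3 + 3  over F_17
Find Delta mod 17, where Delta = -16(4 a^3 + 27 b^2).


4 a^3 + 27 b^2 = 4*0^3 + 27*3^2 = 0 + 243 = 243
Delta = -16 * (243) = -3888
Delta mod 17 = 5

Delta = 5 (mod 17)


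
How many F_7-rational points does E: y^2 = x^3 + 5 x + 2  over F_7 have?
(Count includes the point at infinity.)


For each x in F_7, count y with y^2 = x^3 + 5 x + 2 mod 7:
  x = 0: RHS = 2, y in [3, 4]  -> 2 point(s)
  x = 1: RHS = 1, y in [1, 6]  -> 2 point(s)
  x = 3: RHS = 2, y in [3, 4]  -> 2 point(s)
  x = 4: RHS = 2, y in [3, 4]  -> 2 point(s)
Affine points: 8. Add the point at infinity: total = 9.

#E(F_7) = 9


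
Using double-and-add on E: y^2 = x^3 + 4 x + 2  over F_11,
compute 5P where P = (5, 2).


k = 5 = 101_2 (binary, LSB first: 101)
Double-and-add from P = (5, 2):
  bit 0 = 1: acc = O + (5, 2) = (5, 2)
  bit 1 = 0: acc unchanged = (5, 2)
  bit 2 = 1: acc = (5, 2) + (4, 7) = (5, 9)

5P = (5, 9)


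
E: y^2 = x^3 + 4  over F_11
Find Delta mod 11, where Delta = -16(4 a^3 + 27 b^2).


4 a^3 + 27 b^2 = 4*0^3 + 27*4^2 = 0 + 432 = 432
Delta = -16 * (432) = -6912
Delta mod 11 = 7

Delta = 7 (mod 11)


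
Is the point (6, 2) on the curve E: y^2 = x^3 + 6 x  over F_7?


Check whether y^2 = x^3 + 6 x + 0 (mod 7) for (x, y) = (6, 2).
LHS: y^2 = 2^2 mod 7 = 4
RHS: x^3 + 6 x + 0 = 6^3 + 6*6 + 0 mod 7 = 0
LHS != RHS

No, not on the curve


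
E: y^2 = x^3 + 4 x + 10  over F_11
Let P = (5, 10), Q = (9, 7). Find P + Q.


P != Q, so use the chord formula.
s = (y2 - y1) / (x2 - x1) = (8) / (4) mod 11 = 2
x3 = s^2 - x1 - x2 mod 11 = 2^2 - 5 - 9 = 1
y3 = s (x1 - x3) - y1 mod 11 = 2 * (5 - 1) - 10 = 9

P + Q = (1, 9)


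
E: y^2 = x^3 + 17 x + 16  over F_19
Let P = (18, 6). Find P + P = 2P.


Doubling: s = (3 x1^2 + a) / (2 y1)
s = (3*18^2 + 17) / (2*6) mod 19 = 8
x3 = s^2 - 2 x1 mod 19 = 8^2 - 2*18 = 9
y3 = s (x1 - x3) - y1 mod 19 = 8 * (18 - 9) - 6 = 9

2P = (9, 9)


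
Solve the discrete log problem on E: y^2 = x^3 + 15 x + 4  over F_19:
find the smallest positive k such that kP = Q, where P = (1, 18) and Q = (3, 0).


Enumerate multiples of P until we hit Q = (3, 0):
  1P = (1, 18)
  2P = (3, 0)
Match found at i = 2.

k = 2


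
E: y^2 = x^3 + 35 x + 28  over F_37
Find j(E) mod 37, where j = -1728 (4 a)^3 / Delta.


Delta = -16(4 a^3 + 27 b^2) mod 37 = 4
-1728 * (4 a)^3 = -1728 * (4*35)^3 mod 37 = 29
j = 29 * 4^(-1) mod 37 = 35

j = 35 (mod 37)


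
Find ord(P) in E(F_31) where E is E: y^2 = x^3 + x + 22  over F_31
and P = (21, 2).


Compute successive multiples of P until we hit O:
  1P = (21, 2)
  2P = (27, 27)
  3P = (15, 23)
  4P = (15, 8)
  5P = (27, 4)
  6P = (21, 29)
  7P = O

ord(P) = 7


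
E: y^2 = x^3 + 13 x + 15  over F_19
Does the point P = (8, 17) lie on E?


Check whether y^2 = x^3 + 13 x + 15 (mod 19) for (x, y) = (8, 17).
LHS: y^2 = 17^2 mod 19 = 4
RHS: x^3 + 13 x + 15 = 8^3 + 13*8 + 15 mod 19 = 4
LHS = RHS

Yes, on the curve


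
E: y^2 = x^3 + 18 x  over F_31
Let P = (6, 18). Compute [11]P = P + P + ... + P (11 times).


k = 11 = 1011_2 (binary, LSB first: 1101)
Double-and-add from P = (6, 18):
  bit 0 = 1: acc = O + (6, 18) = (6, 18)
  bit 1 = 1: acc = (6, 18) + (8, 6) = (22, 16)
  bit 2 = 0: acc unchanged = (22, 16)
  bit 3 = 1: acc = (22, 16) + (7, 29) = (27, 9)

11P = (27, 9)


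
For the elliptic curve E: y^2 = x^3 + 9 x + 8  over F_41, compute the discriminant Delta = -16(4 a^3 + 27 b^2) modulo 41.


4 a^3 + 27 b^2 = 4*9^3 + 27*8^2 = 2916 + 1728 = 4644
Delta = -16 * (4644) = -74304
Delta mod 41 = 29

Delta = 29 (mod 41)


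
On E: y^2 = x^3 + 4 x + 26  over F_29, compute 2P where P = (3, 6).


Doubling: s = (3 x1^2 + a) / (2 y1)
s = (3*3^2 + 4) / (2*6) mod 29 = 5
x3 = s^2 - 2 x1 mod 29 = 5^2 - 2*3 = 19
y3 = s (x1 - x3) - y1 mod 29 = 5 * (3 - 19) - 6 = 1

2P = (19, 1)


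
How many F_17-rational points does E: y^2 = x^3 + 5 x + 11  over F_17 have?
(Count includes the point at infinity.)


For each x in F_17, count y with y^2 = x^3 + 5 x + 11 mod 17:
  x = 1: RHS = 0, y in [0]  -> 1 point(s)
  x = 3: RHS = 2, y in [6, 11]  -> 2 point(s)
  x = 5: RHS = 8, y in [5, 12]  -> 2 point(s)
  x = 6: RHS = 2, y in [6, 11]  -> 2 point(s)
  x = 7: RHS = 15, y in [7, 10]  -> 2 point(s)
  x = 8: RHS = 2, y in [6, 11]  -> 2 point(s)
Affine points: 11. Add the point at infinity: total = 12.

#E(F_17) = 12


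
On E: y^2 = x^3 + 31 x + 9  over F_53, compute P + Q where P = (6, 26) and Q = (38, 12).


P != Q, so use the chord formula.
s = (y2 - y1) / (x2 - x1) = (39) / (32) mod 53 = 36
x3 = s^2 - x1 - x2 mod 53 = 36^2 - 6 - 38 = 33
y3 = s (x1 - x3) - y1 mod 53 = 36 * (6 - 33) - 26 = 9

P + Q = (33, 9)


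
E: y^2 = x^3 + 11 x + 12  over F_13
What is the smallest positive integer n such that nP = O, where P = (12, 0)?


Compute successive multiples of P until we hit O:
  1P = (12, 0)
  2P = O

ord(P) = 2


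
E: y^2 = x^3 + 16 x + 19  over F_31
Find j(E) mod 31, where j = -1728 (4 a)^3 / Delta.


Delta = -16(4 a^3 + 27 b^2) mod 31 = 1
-1728 * (4 a)^3 = -1728 * (4*16)^3 mod 31 = 2
j = 2 * 1^(-1) mod 31 = 2

j = 2 (mod 31)


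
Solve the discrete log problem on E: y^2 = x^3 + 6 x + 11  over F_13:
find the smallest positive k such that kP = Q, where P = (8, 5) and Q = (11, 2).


Enumerate multiples of P until we hit Q = (11, 2):
  1P = (8, 5)
  2P = (11, 11)
  3P = (11, 2)
Match found at i = 3.

k = 3


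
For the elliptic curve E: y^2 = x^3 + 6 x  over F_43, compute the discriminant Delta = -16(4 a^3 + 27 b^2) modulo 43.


4 a^3 + 27 b^2 = 4*6^3 + 27*0^2 = 864 + 0 = 864
Delta = -16 * (864) = -13824
Delta mod 43 = 22

Delta = 22 (mod 43)


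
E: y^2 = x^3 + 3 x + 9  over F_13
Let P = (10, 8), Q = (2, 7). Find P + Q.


P != Q, so use the chord formula.
s = (y2 - y1) / (x2 - x1) = (12) / (5) mod 13 = 5
x3 = s^2 - x1 - x2 mod 13 = 5^2 - 10 - 2 = 0
y3 = s (x1 - x3) - y1 mod 13 = 5 * (10 - 0) - 8 = 3

P + Q = (0, 3)


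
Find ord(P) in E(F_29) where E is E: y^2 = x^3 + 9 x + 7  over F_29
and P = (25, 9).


Compute successive multiples of P until we hit O:
  1P = (25, 9)
  2P = (14, 21)
  3P = (13, 28)
  4P = (7, 6)
  5P = (22, 6)
  6P = (12, 4)
  7P = (16, 19)
  8P = (10, 13)
  ... (continuing to 31P)
  31P = O

ord(P) = 31


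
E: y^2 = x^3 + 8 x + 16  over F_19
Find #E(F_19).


For each x in F_19, count y with y^2 = x^3 + 8 x + 16 mod 19:
  x = 0: RHS = 16, y in [4, 15]  -> 2 point(s)
  x = 1: RHS = 6, y in [5, 14]  -> 2 point(s)
  x = 4: RHS = 17, y in [6, 13]  -> 2 point(s)
  x = 7: RHS = 16, y in [4, 15]  -> 2 point(s)
  x = 9: RHS = 0, y in [0]  -> 1 point(s)
  x = 12: RHS = 16, y in [4, 15]  -> 2 point(s)
  x = 17: RHS = 11, y in [7, 12]  -> 2 point(s)
  x = 18: RHS = 7, y in [8, 11]  -> 2 point(s)
Affine points: 15. Add the point at infinity: total = 16.

#E(F_19) = 16


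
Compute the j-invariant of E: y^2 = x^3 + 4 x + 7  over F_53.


Delta = -16(4 a^3 + 27 b^2) mod 53 = 17
-1728 * (4 a)^3 = -1728 * (4*4)^3 mod 53 = 50
j = 50 * 17^(-1) mod 53 = 31

j = 31 (mod 53)


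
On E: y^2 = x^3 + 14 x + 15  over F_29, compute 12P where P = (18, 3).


k = 12 = 1100_2 (binary, LSB first: 0011)
Double-and-add from P = (18, 3):
  bit 0 = 0: acc unchanged = O
  bit 1 = 0: acc unchanged = O
  bit 2 = 1: acc = O + (5, 6) = (5, 6)
  bit 3 = 1: acc = (5, 6) + (15, 2) = (8, 1)

12P = (8, 1)


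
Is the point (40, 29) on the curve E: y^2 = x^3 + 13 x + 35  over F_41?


Check whether y^2 = x^3 + 13 x + 35 (mod 41) for (x, y) = (40, 29).
LHS: y^2 = 29^2 mod 41 = 21
RHS: x^3 + 13 x + 35 = 40^3 + 13*40 + 35 mod 41 = 21
LHS = RHS

Yes, on the curve


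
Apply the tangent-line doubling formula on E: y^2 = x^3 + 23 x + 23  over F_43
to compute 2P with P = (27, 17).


Doubling: s = (3 x1^2 + a) / (2 y1)
s = (3*27^2 + 23) / (2*17) mod 43 = 22
x3 = s^2 - 2 x1 mod 43 = 22^2 - 2*27 = 0
y3 = s (x1 - x3) - y1 mod 43 = 22 * (27 - 0) - 17 = 18

2P = (0, 18)


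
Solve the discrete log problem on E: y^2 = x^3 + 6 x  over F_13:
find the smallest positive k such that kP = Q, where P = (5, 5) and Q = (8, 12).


Enumerate multiples of P until we hit Q = (8, 12):
  1P = (5, 5)
  2P = (4, 7)
  3P = (8, 1)
  4P = (9, 9)
  5P = (0, 0)
  6P = (9, 4)
  7P = (8, 12)
Match found at i = 7.

k = 7


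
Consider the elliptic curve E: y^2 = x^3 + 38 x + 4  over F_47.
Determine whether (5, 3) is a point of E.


Check whether y^2 = x^3 + 38 x + 4 (mod 47) for (x, y) = (5, 3).
LHS: y^2 = 3^2 mod 47 = 9
RHS: x^3 + 38 x + 4 = 5^3 + 38*5 + 4 mod 47 = 37
LHS != RHS

No, not on the curve


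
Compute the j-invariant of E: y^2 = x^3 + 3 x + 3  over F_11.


Delta = -16(4 a^3 + 27 b^2) mod 11 = 5
-1728 * (4 a)^3 = -1728 * (4*3)^3 mod 11 = 10
j = 10 * 5^(-1) mod 11 = 2

j = 2 (mod 11)


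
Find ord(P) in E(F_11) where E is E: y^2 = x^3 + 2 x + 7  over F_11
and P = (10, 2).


Compute successive multiples of P until we hit O:
  1P = (10, 2)
  2P = (7, 10)
  3P = (6, 2)
  4P = (6, 9)
  5P = (7, 1)
  6P = (10, 9)
  7P = O

ord(P) = 7


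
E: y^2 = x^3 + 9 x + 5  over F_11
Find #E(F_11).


For each x in F_11, count y with y^2 = x^3 + 9 x + 5 mod 11:
  x = 0: RHS = 5, y in [4, 7]  -> 2 point(s)
  x = 1: RHS = 4, y in [2, 9]  -> 2 point(s)
  x = 2: RHS = 9, y in [3, 8]  -> 2 point(s)
  x = 3: RHS = 4, y in [2, 9]  -> 2 point(s)
  x = 6: RHS = 0, y in [0]  -> 1 point(s)
  x = 7: RHS = 4, y in [2, 9]  -> 2 point(s)
  x = 9: RHS = 1, y in [1, 10]  -> 2 point(s)
Affine points: 13. Add the point at infinity: total = 14.

#E(F_11) = 14


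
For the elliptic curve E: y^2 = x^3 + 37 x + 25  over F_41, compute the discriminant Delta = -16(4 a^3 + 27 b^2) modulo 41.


4 a^3 + 27 b^2 = 4*37^3 + 27*25^2 = 202612 + 16875 = 219487
Delta = -16 * (219487) = -3511792
Delta mod 41 = 22

Delta = 22 (mod 41)


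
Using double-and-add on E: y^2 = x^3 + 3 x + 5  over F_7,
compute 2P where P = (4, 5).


k = 2 = 10_2 (binary, LSB first: 01)
Double-and-add from P = (4, 5):
  bit 0 = 0: acc unchanged = O
  bit 1 = 1: acc = O + (1, 4) = (1, 4)

2P = (1, 4)


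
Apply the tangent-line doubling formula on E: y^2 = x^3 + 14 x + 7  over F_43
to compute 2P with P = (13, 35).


Doubling: s = (3 x1^2 + a) / (2 y1)
s = (3*13^2 + 14) / (2*35) mod 43 = 40
x3 = s^2 - 2 x1 mod 43 = 40^2 - 2*13 = 26
y3 = s (x1 - x3) - y1 mod 43 = 40 * (13 - 26) - 35 = 4

2P = (26, 4)


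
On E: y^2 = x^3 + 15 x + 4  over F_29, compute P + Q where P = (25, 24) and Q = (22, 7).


P != Q, so use the chord formula.
s = (y2 - y1) / (x2 - x1) = (12) / (26) mod 29 = 25
x3 = s^2 - x1 - x2 mod 29 = 25^2 - 25 - 22 = 27
y3 = s (x1 - x3) - y1 mod 29 = 25 * (25 - 27) - 24 = 13

P + Q = (27, 13)


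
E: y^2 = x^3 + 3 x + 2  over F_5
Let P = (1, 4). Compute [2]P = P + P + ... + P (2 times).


k = 2 = 10_2 (binary, LSB first: 01)
Double-and-add from P = (1, 4):
  bit 0 = 0: acc unchanged = O
  bit 1 = 1: acc = O + (2, 4) = (2, 4)

2P = (2, 4)


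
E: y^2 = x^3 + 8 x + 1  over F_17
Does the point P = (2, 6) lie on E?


Check whether y^2 = x^3 + 8 x + 1 (mod 17) for (x, y) = (2, 6).
LHS: y^2 = 6^2 mod 17 = 2
RHS: x^3 + 8 x + 1 = 2^3 + 8*2 + 1 mod 17 = 8
LHS != RHS

No, not on the curve


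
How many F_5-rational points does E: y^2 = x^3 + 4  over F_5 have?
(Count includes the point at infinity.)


For each x in F_5, count y with y^2 = x^3 + 0 x + 4 mod 5:
  x = 0: RHS = 4, y in [2, 3]  -> 2 point(s)
  x = 1: RHS = 0, y in [0]  -> 1 point(s)
  x = 3: RHS = 1, y in [1, 4]  -> 2 point(s)
Affine points: 5. Add the point at infinity: total = 6.

#E(F_5) = 6


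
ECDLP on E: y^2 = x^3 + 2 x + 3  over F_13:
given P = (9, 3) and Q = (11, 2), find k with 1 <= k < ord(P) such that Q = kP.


Enumerate multiples of P until we hit Q = (11, 2):
  1P = (9, 3)
  2P = (11, 2)
Match found at i = 2.

k = 2


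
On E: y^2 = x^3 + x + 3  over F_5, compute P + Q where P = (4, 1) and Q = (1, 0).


P != Q, so use the chord formula.
s = (y2 - y1) / (x2 - x1) = (4) / (2) mod 5 = 2
x3 = s^2 - x1 - x2 mod 5 = 2^2 - 4 - 1 = 4
y3 = s (x1 - x3) - y1 mod 5 = 2 * (4 - 4) - 1 = 4

P + Q = (4, 4)


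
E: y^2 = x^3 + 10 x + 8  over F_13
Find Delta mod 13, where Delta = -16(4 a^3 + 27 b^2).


4 a^3 + 27 b^2 = 4*10^3 + 27*8^2 = 4000 + 1728 = 5728
Delta = -16 * (5728) = -91648
Delta mod 13 = 2

Delta = 2 (mod 13)


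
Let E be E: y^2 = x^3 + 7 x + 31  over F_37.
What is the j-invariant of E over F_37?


Delta = -16(4 a^3 + 27 b^2) mod 37 = 14
-1728 * (4 a)^3 = -1728 * (4*7)^3 mod 37 = 10
j = 10 * 14^(-1) mod 37 = 6

j = 6 (mod 37)


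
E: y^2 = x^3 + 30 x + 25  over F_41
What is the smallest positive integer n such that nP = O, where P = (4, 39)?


Compute successive multiples of P until we hit O:
  1P = (4, 39)
  2P = (34, 13)
  3P = (34, 28)
  4P = (4, 2)
  5P = O

ord(P) = 5


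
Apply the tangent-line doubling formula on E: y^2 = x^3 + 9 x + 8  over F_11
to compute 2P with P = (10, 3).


Doubling: s = (3 x1^2 + a) / (2 y1)
s = (3*10^2 + 9) / (2*3) mod 11 = 2
x3 = s^2 - 2 x1 mod 11 = 2^2 - 2*10 = 6
y3 = s (x1 - x3) - y1 mod 11 = 2 * (10 - 6) - 3 = 5

2P = (6, 5)


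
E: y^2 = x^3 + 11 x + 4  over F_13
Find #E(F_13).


For each x in F_13, count y with y^2 = x^3 + 11 x + 4 mod 13:
  x = 0: RHS = 4, y in [2, 11]  -> 2 point(s)
  x = 1: RHS = 3, y in [4, 9]  -> 2 point(s)
  x = 3: RHS = 12, y in [5, 8]  -> 2 point(s)
  x = 6: RHS = 0, y in [0]  -> 1 point(s)
  x = 9: RHS = 0, y in [0]  -> 1 point(s)
  x = 10: RHS = 9, y in [3, 10]  -> 2 point(s)
  x = 11: RHS = 0, y in [0]  -> 1 point(s)
Affine points: 11. Add the point at infinity: total = 12.

#E(F_13) = 12


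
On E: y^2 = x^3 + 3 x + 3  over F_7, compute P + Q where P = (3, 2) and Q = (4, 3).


P != Q, so use the chord formula.
s = (y2 - y1) / (x2 - x1) = (1) / (1) mod 7 = 1
x3 = s^2 - x1 - x2 mod 7 = 1^2 - 3 - 4 = 1
y3 = s (x1 - x3) - y1 mod 7 = 1 * (3 - 1) - 2 = 0

P + Q = (1, 0)


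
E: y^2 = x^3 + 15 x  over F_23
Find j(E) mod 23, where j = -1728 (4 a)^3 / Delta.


Delta = -16(4 a^3 + 27 b^2) mod 23 = 16
-1728 * (4 a)^3 = -1728 * (4*15)^3 mod 23 = 2
j = 2 * 16^(-1) mod 23 = 3

j = 3 (mod 23)


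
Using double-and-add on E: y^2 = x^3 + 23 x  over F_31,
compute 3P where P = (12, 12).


k = 3 = 11_2 (binary, LSB first: 11)
Double-and-add from P = (12, 12):
  bit 0 = 1: acc = O + (12, 12) = (12, 12)
  bit 1 = 1: acc = (12, 12) + (16, 0) = (12, 19)

3P = (12, 19)


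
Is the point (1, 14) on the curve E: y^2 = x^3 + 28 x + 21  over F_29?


Check whether y^2 = x^3 + 28 x + 21 (mod 29) for (x, y) = (1, 14).
LHS: y^2 = 14^2 mod 29 = 22
RHS: x^3 + 28 x + 21 = 1^3 + 28*1 + 21 mod 29 = 21
LHS != RHS

No, not on the curve


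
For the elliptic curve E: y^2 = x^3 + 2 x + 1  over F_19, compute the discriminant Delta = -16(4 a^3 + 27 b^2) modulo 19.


4 a^3 + 27 b^2 = 4*2^3 + 27*1^2 = 32 + 27 = 59
Delta = -16 * (59) = -944
Delta mod 19 = 6

Delta = 6 (mod 19)


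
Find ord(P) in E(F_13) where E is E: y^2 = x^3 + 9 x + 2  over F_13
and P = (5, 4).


Compute successive multiples of P until we hit O:
  1P = (5, 4)
  2P = (6, 5)
  3P = (3, 11)
  4P = (1, 8)
  5P = (8, 12)
  6P = (10, 0)
  7P = (8, 1)
  8P = (1, 5)
  ... (continuing to 12P)
  12P = O

ord(P) = 12


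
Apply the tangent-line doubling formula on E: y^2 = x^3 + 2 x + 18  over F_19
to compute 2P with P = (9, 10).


Doubling: s = (3 x1^2 + a) / (2 y1)
s = (3*9^2 + 2) / (2*10) mod 19 = 17
x3 = s^2 - 2 x1 mod 19 = 17^2 - 2*9 = 5
y3 = s (x1 - x3) - y1 mod 19 = 17 * (9 - 5) - 10 = 1

2P = (5, 1)


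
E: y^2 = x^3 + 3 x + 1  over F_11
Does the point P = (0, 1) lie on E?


Check whether y^2 = x^3 + 3 x + 1 (mod 11) for (x, y) = (0, 1).
LHS: y^2 = 1^2 mod 11 = 1
RHS: x^3 + 3 x + 1 = 0^3 + 3*0 + 1 mod 11 = 1
LHS = RHS

Yes, on the curve


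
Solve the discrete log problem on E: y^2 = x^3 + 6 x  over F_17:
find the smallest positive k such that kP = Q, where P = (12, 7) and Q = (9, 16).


Enumerate multiples of P until we hit Q = (9, 16):
  1P = (12, 7)
  2P = (8, 4)
  3P = (5, 11)
  4P = (9, 1)
  5P = (0, 0)
  6P = (9, 16)
Match found at i = 6.

k = 6


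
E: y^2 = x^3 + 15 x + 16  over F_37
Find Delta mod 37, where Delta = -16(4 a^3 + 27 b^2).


4 a^3 + 27 b^2 = 4*15^3 + 27*16^2 = 13500 + 6912 = 20412
Delta = -16 * (20412) = -326592
Delta mod 37 = 7

Delta = 7 (mod 37)


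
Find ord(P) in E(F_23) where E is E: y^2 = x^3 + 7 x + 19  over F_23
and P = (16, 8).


Compute successive multiples of P until we hit O:
  1P = (16, 8)
  2P = (15, 16)
  3P = (10, 13)
  4P = (6, 22)
  5P = (14, 3)
  6P = (5, 8)
  7P = (2, 15)
  8P = (11, 1)
  ... (continuing to 23P)
  23P = O

ord(P) = 23


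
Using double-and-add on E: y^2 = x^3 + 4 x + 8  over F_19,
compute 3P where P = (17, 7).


k = 3 = 11_2 (binary, LSB first: 11)
Double-and-add from P = (17, 7):
  bit 0 = 1: acc = O + (17, 7) = (17, 7)
  bit 1 = 1: acc = (17, 7) + (15, 17) = (12, 6)

3P = (12, 6)


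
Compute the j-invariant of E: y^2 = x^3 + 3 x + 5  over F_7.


Delta = -16(4 a^3 + 27 b^2) mod 7 = 2
-1728 * (4 a)^3 = -1728 * (4*3)^3 mod 7 = 6
j = 6 * 2^(-1) mod 7 = 3

j = 3 (mod 7)


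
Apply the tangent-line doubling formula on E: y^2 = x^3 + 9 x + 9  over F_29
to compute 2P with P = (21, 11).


Doubling: s = (3 x1^2 + a) / (2 y1)
s = (3*21^2 + 9) / (2*11) mod 29 = 21
x3 = s^2 - 2 x1 mod 29 = 21^2 - 2*21 = 22
y3 = s (x1 - x3) - y1 mod 29 = 21 * (21 - 22) - 11 = 26

2P = (22, 26)


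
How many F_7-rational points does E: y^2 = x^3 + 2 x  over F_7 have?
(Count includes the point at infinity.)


For each x in F_7, count y with y^2 = x^3 + 2 x + 0 mod 7:
  x = 0: RHS = 0, y in [0]  -> 1 point(s)
  x = 4: RHS = 2, y in [3, 4]  -> 2 point(s)
  x = 5: RHS = 2, y in [3, 4]  -> 2 point(s)
  x = 6: RHS = 4, y in [2, 5]  -> 2 point(s)
Affine points: 7. Add the point at infinity: total = 8.

#E(F_7) = 8


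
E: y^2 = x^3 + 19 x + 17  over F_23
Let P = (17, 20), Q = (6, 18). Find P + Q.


P != Q, so use the chord formula.
s = (y2 - y1) / (x2 - x1) = (21) / (12) mod 23 = 19
x3 = s^2 - x1 - x2 mod 23 = 19^2 - 17 - 6 = 16
y3 = s (x1 - x3) - y1 mod 23 = 19 * (17 - 16) - 20 = 22

P + Q = (16, 22)


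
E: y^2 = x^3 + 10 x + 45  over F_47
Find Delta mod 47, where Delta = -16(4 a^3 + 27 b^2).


4 a^3 + 27 b^2 = 4*10^3 + 27*45^2 = 4000 + 54675 = 58675
Delta = -16 * (58675) = -938800
Delta mod 47 = 25

Delta = 25 (mod 47)


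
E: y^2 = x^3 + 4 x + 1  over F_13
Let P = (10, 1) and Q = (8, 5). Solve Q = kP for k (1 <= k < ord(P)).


Enumerate multiples of P until we hit Q = (8, 5):
  1P = (10, 1)
  2P = (9, 8)
  3P = (4, 9)
  4P = (8, 5)
Match found at i = 4.

k = 4


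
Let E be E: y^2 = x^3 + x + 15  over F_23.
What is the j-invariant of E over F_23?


Delta = -16(4 a^3 + 27 b^2) mod 23 = 3
-1728 * (4 a)^3 = -1728 * (4*1)^3 mod 23 = 15
j = 15 * 3^(-1) mod 23 = 5

j = 5 (mod 23)


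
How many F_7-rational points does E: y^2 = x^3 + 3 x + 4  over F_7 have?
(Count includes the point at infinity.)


For each x in F_7, count y with y^2 = x^3 + 3 x + 4 mod 7:
  x = 0: RHS = 4, y in [2, 5]  -> 2 point(s)
  x = 1: RHS = 1, y in [1, 6]  -> 2 point(s)
  x = 2: RHS = 4, y in [2, 5]  -> 2 point(s)
  x = 5: RHS = 4, y in [2, 5]  -> 2 point(s)
  x = 6: RHS = 0, y in [0]  -> 1 point(s)
Affine points: 9. Add the point at infinity: total = 10.

#E(F_7) = 10


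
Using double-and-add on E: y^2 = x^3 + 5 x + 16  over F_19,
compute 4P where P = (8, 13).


k = 4 = 100_2 (binary, LSB first: 001)
Double-and-add from P = (8, 13):
  bit 0 = 0: acc unchanged = O
  bit 1 = 0: acc unchanged = O
  bit 2 = 1: acc = O + (8, 6) = (8, 6)

4P = (8, 6)


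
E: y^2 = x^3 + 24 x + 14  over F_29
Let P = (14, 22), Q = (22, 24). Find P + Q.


P != Q, so use the chord formula.
s = (y2 - y1) / (x2 - x1) = (2) / (8) mod 29 = 22
x3 = s^2 - x1 - x2 mod 29 = 22^2 - 14 - 22 = 13
y3 = s (x1 - x3) - y1 mod 29 = 22 * (14 - 13) - 22 = 0

P + Q = (13, 0)


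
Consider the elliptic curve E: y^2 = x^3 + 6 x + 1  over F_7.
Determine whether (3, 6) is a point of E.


Check whether y^2 = x^3 + 6 x + 1 (mod 7) for (x, y) = (3, 6).
LHS: y^2 = 6^2 mod 7 = 1
RHS: x^3 + 6 x + 1 = 3^3 + 6*3 + 1 mod 7 = 4
LHS != RHS

No, not on the curve


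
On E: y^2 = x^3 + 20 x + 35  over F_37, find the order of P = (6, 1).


Compute successive multiples of P until we hit O:
  1P = (6, 1)
  2P = (14, 5)
  3P = (8, 35)
  4P = (16, 14)
  5P = (3, 14)
  6P = (18, 14)
  7P = (17, 21)
  8P = (17, 16)
  ... (continuing to 15P)
  15P = O

ord(P) = 15


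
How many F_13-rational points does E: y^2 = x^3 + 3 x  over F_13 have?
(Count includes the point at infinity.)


For each x in F_13, count y with y^2 = x^3 + 3 x + 0 mod 13:
  x = 0: RHS = 0, y in [0]  -> 1 point(s)
  x = 1: RHS = 4, y in [2, 11]  -> 2 point(s)
  x = 2: RHS = 1, y in [1, 12]  -> 2 point(s)
  x = 3: RHS = 10, y in [6, 7]  -> 2 point(s)
  x = 5: RHS = 10, y in [6, 7]  -> 2 point(s)
  x = 6: RHS = 0, y in [0]  -> 1 point(s)
  x = 7: RHS = 0, y in [0]  -> 1 point(s)
  x = 8: RHS = 3, y in [4, 9]  -> 2 point(s)
  x = 10: RHS = 3, y in [4, 9]  -> 2 point(s)
  x = 11: RHS = 12, y in [5, 8]  -> 2 point(s)
  x = 12: RHS = 9, y in [3, 10]  -> 2 point(s)
Affine points: 19. Add the point at infinity: total = 20.

#E(F_13) = 20


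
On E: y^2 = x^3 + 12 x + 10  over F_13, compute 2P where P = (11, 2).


Doubling: s = (3 x1^2 + a) / (2 y1)
s = (3*11^2 + 12) / (2*2) mod 13 = 6
x3 = s^2 - 2 x1 mod 13 = 6^2 - 2*11 = 1
y3 = s (x1 - x3) - y1 mod 13 = 6 * (11 - 1) - 2 = 6

2P = (1, 6)


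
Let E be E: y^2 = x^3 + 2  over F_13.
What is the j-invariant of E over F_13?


Delta = -16(4 a^3 + 27 b^2) mod 13 = 1
-1728 * (4 a)^3 = -1728 * (4*0)^3 mod 13 = 0
j = 0 * 1^(-1) mod 13 = 0

j = 0 (mod 13)


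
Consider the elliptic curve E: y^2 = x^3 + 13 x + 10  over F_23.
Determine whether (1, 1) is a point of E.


Check whether y^2 = x^3 + 13 x + 10 (mod 23) for (x, y) = (1, 1).
LHS: y^2 = 1^2 mod 23 = 1
RHS: x^3 + 13 x + 10 = 1^3 + 13*1 + 10 mod 23 = 1
LHS = RHS

Yes, on the curve


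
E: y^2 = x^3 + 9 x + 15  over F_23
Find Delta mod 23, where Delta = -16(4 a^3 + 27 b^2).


4 a^3 + 27 b^2 = 4*9^3 + 27*15^2 = 2916 + 6075 = 8991
Delta = -16 * (8991) = -143856
Delta mod 23 = 9

Delta = 9 (mod 23)


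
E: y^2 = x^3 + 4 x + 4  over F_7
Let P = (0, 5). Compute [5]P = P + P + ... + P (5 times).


k = 5 = 101_2 (binary, LSB first: 101)
Double-and-add from P = (0, 5):
  bit 0 = 1: acc = O + (0, 5) = (0, 5)
  bit 1 = 0: acc unchanged = (0, 5)
  bit 2 = 1: acc = (0, 5) + (5, 4) = (4, 0)

5P = (4, 0)


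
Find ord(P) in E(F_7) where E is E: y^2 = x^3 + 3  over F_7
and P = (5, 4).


Compute successive multiples of P until we hit O:
  1P = (5, 4)
  2P = (1, 2)
  3P = (3, 4)
  4P = (6, 3)
  5P = (4, 2)
  6P = (2, 2)
  7P = (2, 5)
  8P = (4, 5)
  ... (continuing to 13P)
  13P = O

ord(P) = 13


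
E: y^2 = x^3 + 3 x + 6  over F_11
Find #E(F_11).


For each x in F_11, count y with y^2 = x^3 + 3 x + 6 mod 11:
  x = 2: RHS = 9, y in [3, 8]  -> 2 point(s)
  x = 3: RHS = 9, y in [3, 8]  -> 2 point(s)
  x = 4: RHS = 5, y in [4, 7]  -> 2 point(s)
  x = 5: RHS = 3, y in [5, 6]  -> 2 point(s)
  x = 6: RHS = 9, y in [3, 8]  -> 2 point(s)
  x = 8: RHS = 3, y in [5, 6]  -> 2 point(s)
  x = 9: RHS = 3, y in [5, 6]  -> 2 point(s)
Affine points: 14. Add the point at infinity: total = 15.

#E(F_11) = 15


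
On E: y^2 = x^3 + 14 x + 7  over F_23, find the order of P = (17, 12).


Compute successive multiples of P until we hit O:
  1P = (17, 12)
  2P = (15, 2)
  3P = (16, 16)
  4P = (6, 13)
  5P = (4, 14)
  6P = (14, 7)
  7P = (5, 8)
  8P = (19, 18)
  ... (continuing to 17P)
  17P = O

ord(P) = 17


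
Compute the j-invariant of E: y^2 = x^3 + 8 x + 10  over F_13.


Delta = -16(4 a^3 + 27 b^2) mod 13 = 4
-1728 * (4 a)^3 = -1728 * (4*8)^3 mod 13 = 8
j = 8 * 4^(-1) mod 13 = 2

j = 2 (mod 13)


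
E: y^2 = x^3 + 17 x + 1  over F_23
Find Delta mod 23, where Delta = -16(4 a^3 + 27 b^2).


4 a^3 + 27 b^2 = 4*17^3 + 27*1^2 = 19652 + 27 = 19679
Delta = -16 * (19679) = -314864
Delta mod 23 = 6

Delta = 6 (mod 23)


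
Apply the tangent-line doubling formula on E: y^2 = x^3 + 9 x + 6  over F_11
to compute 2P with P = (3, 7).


Doubling: s = (3 x1^2 + a) / (2 y1)
s = (3*3^2 + 9) / (2*7) mod 11 = 1
x3 = s^2 - 2 x1 mod 11 = 1^2 - 2*3 = 6
y3 = s (x1 - x3) - y1 mod 11 = 1 * (3 - 6) - 7 = 1

2P = (6, 1)


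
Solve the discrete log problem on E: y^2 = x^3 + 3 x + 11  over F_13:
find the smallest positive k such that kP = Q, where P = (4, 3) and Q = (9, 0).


Enumerate multiples of P until we hit Q = (9, 0):
  1P = (4, 3)
  2P = (9, 0)
Match found at i = 2.

k = 2


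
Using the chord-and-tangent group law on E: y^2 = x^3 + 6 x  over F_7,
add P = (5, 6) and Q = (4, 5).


P != Q, so use the chord formula.
s = (y2 - y1) / (x2 - x1) = (6) / (6) mod 7 = 1
x3 = s^2 - x1 - x2 mod 7 = 1^2 - 5 - 4 = 6
y3 = s (x1 - x3) - y1 mod 7 = 1 * (5 - 6) - 6 = 0

P + Q = (6, 0)


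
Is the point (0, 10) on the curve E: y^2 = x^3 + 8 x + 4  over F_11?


Check whether y^2 = x^3 + 8 x + 4 (mod 11) for (x, y) = (0, 10).
LHS: y^2 = 10^2 mod 11 = 1
RHS: x^3 + 8 x + 4 = 0^3 + 8*0 + 4 mod 11 = 4
LHS != RHS

No, not on the curve


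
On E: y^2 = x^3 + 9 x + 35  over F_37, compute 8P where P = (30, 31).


k = 8 = 1000_2 (binary, LSB first: 0001)
Double-and-add from P = (30, 31):
  bit 0 = 0: acc unchanged = O
  bit 1 = 0: acc unchanged = O
  bit 2 = 0: acc unchanged = O
  bit 3 = 1: acc = O + (30, 6) = (30, 6)

8P = (30, 6)


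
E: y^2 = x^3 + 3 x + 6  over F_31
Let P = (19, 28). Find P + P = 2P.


Doubling: s = (3 x1^2 + a) / (2 y1)
s = (3*19^2 + 3) / (2*28) mod 31 = 5
x3 = s^2 - 2 x1 mod 31 = 5^2 - 2*19 = 18
y3 = s (x1 - x3) - y1 mod 31 = 5 * (19 - 18) - 28 = 8

2P = (18, 8)


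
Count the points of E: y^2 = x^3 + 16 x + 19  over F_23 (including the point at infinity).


For each x in F_23, count y with y^2 = x^3 + 16 x + 19 mod 23:
  x = 1: RHS = 13, y in [6, 17]  -> 2 point(s)
  x = 2: RHS = 13, y in [6, 17]  -> 2 point(s)
  x = 3: RHS = 2, y in [5, 18]  -> 2 point(s)
  x = 4: RHS = 9, y in [3, 20]  -> 2 point(s)
  x = 6: RHS = 9, y in [3, 20]  -> 2 point(s)
  x = 9: RHS = 18, y in [8, 15]  -> 2 point(s)
  x = 10: RHS = 6, y in [11, 12]  -> 2 point(s)
  x = 11: RHS = 8, y in [10, 13]  -> 2 point(s)
  x = 13: RHS = 9, y in [3, 20]  -> 2 point(s)
  x = 15: RHS = 0, y in [0]  -> 1 point(s)
  x = 16: RHS = 1, y in [1, 22]  -> 2 point(s)
  x = 17: RHS = 6, y in [11, 12]  -> 2 point(s)
  x = 19: RHS = 6, y in [11, 12]  -> 2 point(s)
  x = 20: RHS = 13, y in [6, 17]  -> 2 point(s)
  x = 21: RHS = 2, y in [5, 18]  -> 2 point(s)
  x = 22: RHS = 2, y in [5, 18]  -> 2 point(s)
Affine points: 31. Add the point at infinity: total = 32.

#E(F_23) = 32


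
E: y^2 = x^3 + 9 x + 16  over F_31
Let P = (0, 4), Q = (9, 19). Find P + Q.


P != Q, so use the chord formula.
s = (y2 - y1) / (x2 - x1) = (15) / (9) mod 31 = 12
x3 = s^2 - x1 - x2 mod 31 = 12^2 - 0 - 9 = 11
y3 = s (x1 - x3) - y1 mod 31 = 12 * (0 - 11) - 4 = 19

P + Q = (11, 19)


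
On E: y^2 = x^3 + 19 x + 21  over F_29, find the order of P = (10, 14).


Compute successive multiples of P until we hit O:
  1P = (10, 14)
  2P = (9, 15)
  3P = (11, 16)
  4P = (12, 11)
  5P = (2, 3)
  6P = (13, 0)
  7P = (2, 26)
  8P = (12, 18)
  ... (continuing to 12P)
  12P = O

ord(P) = 12


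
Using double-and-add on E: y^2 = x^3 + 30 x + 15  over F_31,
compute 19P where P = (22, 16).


k = 19 = 10011_2 (binary, LSB first: 11001)
Double-and-add from P = (22, 16):
  bit 0 = 1: acc = O + (22, 16) = (22, 16)
  bit 1 = 1: acc = (22, 16) + (23, 21) = (11, 8)
  bit 2 = 0: acc unchanged = (11, 8)
  bit 3 = 0: acc unchanged = (11, 8)
  bit 4 = 1: acc = (11, 8) + (24, 12) = (6, 15)

19P = (6, 15)


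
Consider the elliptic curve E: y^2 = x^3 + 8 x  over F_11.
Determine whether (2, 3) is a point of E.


Check whether y^2 = x^3 + 8 x + 0 (mod 11) for (x, y) = (2, 3).
LHS: y^2 = 3^2 mod 11 = 9
RHS: x^3 + 8 x + 0 = 2^3 + 8*2 + 0 mod 11 = 2
LHS != RHS

No, not on the curve


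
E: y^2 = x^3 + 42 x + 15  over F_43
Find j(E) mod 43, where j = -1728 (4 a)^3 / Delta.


Delta = -16(4 a^3 + 27 b^2) mod 43 = 1
-1728 * (4 a)^3 = -1728 * (4*42)^3 mod 43 = 39
j = 39 * 1^(-1) mod 43 = 39

j = 39 (mod 43)


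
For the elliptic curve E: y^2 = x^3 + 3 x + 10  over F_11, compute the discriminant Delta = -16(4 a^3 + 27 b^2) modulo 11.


4 a^3 + 27 b^2 = 4*3^3 + 27*10^2 = 108 + 2700 = 2808
Delta = -16 * (2808) = -44928
Delta mod 11 = 7

Delta = 7 (mod 11)


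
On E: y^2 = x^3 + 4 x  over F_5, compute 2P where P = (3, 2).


k = 2 = 10_2 (binary, LSB first: 01)
Double-and-add from P = (3, 2):
  bit 0 = 0: acc unchanged = O
  bit 1 = 1: acc = O + (0, 0) = (0, 0)

2P = (0, 0)


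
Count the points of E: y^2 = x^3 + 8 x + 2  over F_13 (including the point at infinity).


For each x in F_13, count y with y^2 = x^3 + 8 x + 2 mod 13:
  x = 2: RHS = 0, y in [0]  -> 1 point(s)
  x = 3: RHS = 1, y in [1, 12]  -> 2 point(s)
  x = 9: RHS = 10, y in [6, 7]  -> 2 point(s)
  x = 10: RHS = 3, y in [4, 9]  -> 2 point(s)
  x = 11: RHS = 4, y in [2, 11]  -> 2 point(s)
Affine points: 9. Add the point at infinity: total = 10.

#E(F_13) = 10


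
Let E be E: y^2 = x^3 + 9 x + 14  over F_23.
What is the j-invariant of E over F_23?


Delta = -16(4 a^3 + 27 b^2) mod 23 = 2
-1728 * (4 a)^3 = -1728 * (4*9)^3 mod 23 = 10
j = 10 * 2^(-1) mod 23 = 5

j = 5 (mod 23)


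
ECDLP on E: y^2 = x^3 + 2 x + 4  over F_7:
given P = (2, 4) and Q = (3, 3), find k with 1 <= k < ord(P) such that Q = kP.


Enumerate multiples of P until we hit Q = (3, 3):
  1P = (2, 4)
  2P = (3, 3)
Match found at i = 2.

k = 2


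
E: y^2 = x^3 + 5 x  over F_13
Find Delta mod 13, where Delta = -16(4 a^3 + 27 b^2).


4 a^3 + 27 b^2 = 4*5^3 + 27*0^2 = 500 + 0 = 500
Delta = -16 * (500) = -8000
Delta mod 13 = 8

Delta = 8 (mod 13)


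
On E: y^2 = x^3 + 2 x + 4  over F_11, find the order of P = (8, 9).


Compute successive multiples of P until we hit O:
  1P = (8, 9)
  2P = (7, 3)
  3P = (10, 1)
  4P = (9, 6)
  5P = (3, 9)
  6P = (0, 2)
  7P = (6, 1)
  8P = (2, 4)
  ... (continuing to 17P)
  17P = O

ord(P) = 17


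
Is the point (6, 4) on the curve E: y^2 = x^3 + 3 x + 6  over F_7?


Check whether y^2 = x^3 + 3 x + 6 (mod 7) for (x, y) = (6, 4).
LHS: y^2 = 4^2 mod 7 = 2
RHS: x^3 + 3 x + 6 = 6^3 + 3*6 + 6 mod 7 = 2
LHS = RHS

Yes, on the curve


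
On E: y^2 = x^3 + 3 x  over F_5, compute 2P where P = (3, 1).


Doubling: s = (3 x1^2 + a) / (2 y1)
s = (3*3^2 + 3) / (2*1) mod 5 = 0
x3 = s^2 - 2 x1 mod 5 = 0^2 - 2*3 = 4
y3 = s (x1 - x3) - y1 mod 5 = 0 * (3 - 4) - 1 = 4

2P = (4, 4)


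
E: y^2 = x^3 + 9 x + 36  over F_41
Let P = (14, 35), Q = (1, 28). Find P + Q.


P != Q, so use the chord formula.
s = (y2 - y1) / (x2 - x1) = (34) / (28) mod 41 = 10
x3 = s^2 - x1 - x2 mod 41 = 10^2 - 14 - 1 = 3
y3 = s (x1 - x3) - y1 mod 41 = 10 * (14 - 3) - 35 = 34

P + Q = (3, 34)
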